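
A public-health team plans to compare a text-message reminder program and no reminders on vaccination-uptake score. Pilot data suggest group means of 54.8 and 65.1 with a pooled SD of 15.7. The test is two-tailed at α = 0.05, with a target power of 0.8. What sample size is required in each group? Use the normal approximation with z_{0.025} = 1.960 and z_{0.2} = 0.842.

Cohen's d = |M₁ − M₂| / SD_pooled = |54.8 − 65.1| / 15.7 = 10.3 / 15.7 = 0.656.
For two independent groups with equal n: n = 2·((z_{α/2} + z_β) / d)².
z_{α/2} + z_β = 1.960 + 0.842 = 2.802.
n = 2 × (2.802 / 0.656)² = 2 × 4.271² = 2 × 18.24 = 36.5.
Round up to the next whole participant.

n = 37 per group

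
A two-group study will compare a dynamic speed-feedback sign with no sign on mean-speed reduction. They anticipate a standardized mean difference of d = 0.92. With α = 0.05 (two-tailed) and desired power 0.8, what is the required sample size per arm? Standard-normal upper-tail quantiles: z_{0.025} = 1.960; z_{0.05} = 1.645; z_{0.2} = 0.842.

n = 19 per group

For two independent groups with equal n: n = 2·((z_{α/2} + z_β) / d)².
z_{α/2} + z_β = 1.960 + 0.842 = 2.802.
n = 2 × (2.802 / 0.92)² = 2 × 3.046² = 2 × 9.28 = 18.6.
Round up to the next whole participant.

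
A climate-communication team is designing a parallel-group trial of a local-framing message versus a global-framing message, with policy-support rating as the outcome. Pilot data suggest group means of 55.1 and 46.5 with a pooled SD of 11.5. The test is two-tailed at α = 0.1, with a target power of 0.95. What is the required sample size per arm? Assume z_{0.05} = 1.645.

Cohen's d = |M₁ − M₂| / SD_pooled = |55.1 − 46.5| / 11.5 = 8.6 / 11.5 = 0.748.
For two independent groups with equal n: n = 2·((z_{α/2} + z_β) / d)².
z_{α/2} + z_β = 1.645 + 1.645 = 3.290.
n = 2 × (3.290 / 0.748)² = 2 × 4.398² = 2 × 19.35 = 38.7.
Round up to the next whole participant.

n = 39 per group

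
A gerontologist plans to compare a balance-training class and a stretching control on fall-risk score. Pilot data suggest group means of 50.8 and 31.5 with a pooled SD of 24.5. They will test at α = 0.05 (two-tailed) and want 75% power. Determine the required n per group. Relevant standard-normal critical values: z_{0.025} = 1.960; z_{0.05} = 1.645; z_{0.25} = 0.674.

Cohen's d = |M₁ − M₂| / SD_pooled = |50.8 − 31.5| / 24.5 = 19.3 / 24.5 = 0.788.
For two independent groups with equal n: n = 2·((z_{α/2} + z_β) / d)².
z_{α/2} + z_β = 1.960 + 0.674 = 2.634.
n = 2 × (2.634 / 0.788)² = 2 × 3.343² = 2 × 11.17 = 22.3.
Round up to the next whole participant.

n = 23 per group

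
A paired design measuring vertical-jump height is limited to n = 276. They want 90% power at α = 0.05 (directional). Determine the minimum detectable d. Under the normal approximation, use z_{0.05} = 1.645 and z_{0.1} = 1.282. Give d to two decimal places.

For a single sample (or paired design) of n = 276: d_min = (z_{α} + z_β)/√n.
z-sum = 1.645 + 1.282 = 2.927.
d_min = 2.927 / √276 = 2.927 / 16.613 = 0.176.

d_min ≈ 0.18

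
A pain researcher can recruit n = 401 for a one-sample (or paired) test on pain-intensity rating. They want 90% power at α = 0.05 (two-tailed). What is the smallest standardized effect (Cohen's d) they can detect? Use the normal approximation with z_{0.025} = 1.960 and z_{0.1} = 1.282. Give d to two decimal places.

d_min ≈ 0.16

For a single sample (or paired design) of n = 401: d_min = (z_{α/2} + z_β)/√n.
z-sum = 1.960 + 1.282 = 3.242.
d_min = 3.242 / √401 = 3.242 / 20.025 = 0.162.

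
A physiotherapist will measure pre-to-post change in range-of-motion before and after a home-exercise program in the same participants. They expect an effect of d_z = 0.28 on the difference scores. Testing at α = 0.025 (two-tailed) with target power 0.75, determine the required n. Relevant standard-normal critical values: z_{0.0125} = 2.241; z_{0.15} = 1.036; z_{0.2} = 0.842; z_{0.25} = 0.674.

n = 109 pairs

For a paired (one-sample on differences) test: n = ((z_{α/2} + z_β) / d)².
z_{α/2} + z_β = 2.241 + 0.674 = 2.915.
n = (2.915 / 0.28)² = 10.411² = 108.38.
Round up.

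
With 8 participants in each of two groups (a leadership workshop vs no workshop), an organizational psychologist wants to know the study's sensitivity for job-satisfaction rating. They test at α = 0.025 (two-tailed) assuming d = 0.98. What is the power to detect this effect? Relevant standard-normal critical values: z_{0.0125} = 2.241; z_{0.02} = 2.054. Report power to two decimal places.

For two equal groups, power = Φ(d·√(n/2) − z_{α/2}).
d·√(n/2) = 0.98 × √(8/2) = 0.98 × 2.000 = 1.960.
z_β = 1.960 − 2.241 = -0.281.
Power = Φ(-0.281) = 0.389.

power ≈ 0.39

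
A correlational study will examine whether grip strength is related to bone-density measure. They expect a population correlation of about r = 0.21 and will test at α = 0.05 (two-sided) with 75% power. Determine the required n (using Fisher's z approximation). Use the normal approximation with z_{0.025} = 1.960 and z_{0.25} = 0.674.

n = 156

Fisher's z: C = ½·ln((1+r)/(1−r)) = ½·ln(1.5316) = 0.2132.
n = ((z_{α/2} + z_β)/C)² + 3.
(1.960 + 0.674) / 0.2132 = 2.634 / 0.2132 = 12.355.
n = 12.355² + 3 = 152.64 + 3 = 155.6.
Round up.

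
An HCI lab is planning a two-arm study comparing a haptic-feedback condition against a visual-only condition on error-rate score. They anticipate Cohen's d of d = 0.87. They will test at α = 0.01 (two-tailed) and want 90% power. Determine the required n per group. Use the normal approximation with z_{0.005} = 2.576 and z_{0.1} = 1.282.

For two independent groups with equal n: n = 2·((z_{α/2} + z_β) / d)².
z_{α/2} + z_β = 2.576 + 1.282 = 3.858.
n = 2 × (3.858 / 0.87)² = 2 × 4.434² = 2 × 19.66 = 39.3.
Round up to the next whole participant.

n = 40 per group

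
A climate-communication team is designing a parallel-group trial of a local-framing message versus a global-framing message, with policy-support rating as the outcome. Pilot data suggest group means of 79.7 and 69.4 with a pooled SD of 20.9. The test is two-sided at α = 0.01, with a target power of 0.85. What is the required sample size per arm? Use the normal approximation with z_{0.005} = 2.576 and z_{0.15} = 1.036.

n = 108 per group

Cohen's d = |M₁ − M₂| / SD_pooled = |79.7 − 69.4| / 20.9 = 10.3 / 20.9 = 0.493.
For two independent groups with equal n: n = 2·((z_{α/2} + z_β) / d)².
z_{α/2} + z_β = 2.576 + 1.036 = 3.612.
n = 2 × (3.612 / 0.493)² = 2 × 7.327² = 2 × 53.68 = 107.4.
Round up to the next whole participant.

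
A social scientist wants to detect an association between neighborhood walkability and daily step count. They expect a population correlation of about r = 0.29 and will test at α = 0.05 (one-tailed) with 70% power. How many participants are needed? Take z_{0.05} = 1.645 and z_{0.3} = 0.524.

Fisher's z: C = ½·ln((1+r)/(1−r)) = ½·ln(1.8169) = 0.2986.
n = ((z_{α} + z_β)/C)² + 3.
(1.645 + 0.524) / 0.2986 = 2.169 / 0.2986 = 7.264.
n = 7.264² + 3 = 52.76 + 3 = 55.8.
Round up.

n = 56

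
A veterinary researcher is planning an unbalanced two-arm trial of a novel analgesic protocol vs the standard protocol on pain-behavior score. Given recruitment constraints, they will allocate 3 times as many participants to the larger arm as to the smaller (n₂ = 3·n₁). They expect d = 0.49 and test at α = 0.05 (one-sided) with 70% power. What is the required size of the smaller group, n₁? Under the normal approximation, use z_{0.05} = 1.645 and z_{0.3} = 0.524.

With allocation ratio k = n₂/n₁ = 3, Var(x̄₁−x̄₂) = σ²(1/n₁ + 1/(k·n₁)) = σ²·(k+1)/(k·n₁).
So n₁ = (1 + 1/k)·((z_{α} + z_β)/d)² = 1.333 × (2.169/0.49)².
n₁ = 1.333 × 19.59 = 26.1.
Round up: n₁ = 27, giving n₂ = 3 × 27 = 81.

n₁ = 27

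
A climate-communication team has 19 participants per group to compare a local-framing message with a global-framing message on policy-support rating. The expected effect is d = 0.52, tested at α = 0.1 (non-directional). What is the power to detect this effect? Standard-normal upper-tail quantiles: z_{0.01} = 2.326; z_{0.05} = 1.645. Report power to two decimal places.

For two equal groups, power = Φ(d·√(n/2) − z_{α/2}).
d·√(n/2) = 0.52 × √(19/2) = 0.52 × 3.082 = 1.603.
z_β = 1.603 − 1.645 = -0.042.
Power = Φ(-0.042) = 0.483.

power ≈ 0.48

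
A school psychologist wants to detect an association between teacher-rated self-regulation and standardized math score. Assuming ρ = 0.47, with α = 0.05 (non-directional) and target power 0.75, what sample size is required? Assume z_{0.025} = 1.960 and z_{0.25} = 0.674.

Fisher's z: C = ½·ln((1+r)/(1−r)) = ½·ln(2.7736) = 0.5101.
n = ((z_{α/2} + z_β)/C)² + 3.
(1.960 + 0.674) / 0.5101 = 2.634 / 0.5101 = 5.164.
n = 5.164² + 3 = 26.66 + 3 = 29.7.
Round up.

n = 30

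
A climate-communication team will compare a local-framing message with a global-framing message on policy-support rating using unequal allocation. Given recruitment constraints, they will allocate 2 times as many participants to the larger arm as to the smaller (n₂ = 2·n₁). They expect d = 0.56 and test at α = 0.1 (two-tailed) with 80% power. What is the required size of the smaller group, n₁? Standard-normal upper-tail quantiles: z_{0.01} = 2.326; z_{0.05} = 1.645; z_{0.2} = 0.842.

n₁ = 30

With allocation ratio k = n₂/n₁ = 2, Var(x̄₁−x̄₂) = σ²(1/n₁ + 1/(k·n₁)) = σ²·(k+1)/(k·n₁).
So n₁ = (1 + 1/k)·((z_{α/2} + z_β)/d)² = 1.500 × (2.487/0.56)².
n₁ = 1.500 × 19.72 = 29.6.
Round up: n₁ = 30, giving n₂ = 2 × 30 = 60.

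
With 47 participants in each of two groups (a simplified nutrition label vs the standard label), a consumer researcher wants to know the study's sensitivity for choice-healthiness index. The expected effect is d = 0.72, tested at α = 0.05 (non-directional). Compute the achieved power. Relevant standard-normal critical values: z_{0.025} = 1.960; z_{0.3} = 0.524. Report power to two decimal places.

power ≈ 0.94

For two equal groups, power = Φ(d·√(n/2) − z_{α/2}).
d·√(n/2) = 0.72 × √(47/2) = 0.72 × 4.848 = 3.490.
z_β = 3.490 − 1.960 = 1.530.
Power = Φ(1.530) = 0.937.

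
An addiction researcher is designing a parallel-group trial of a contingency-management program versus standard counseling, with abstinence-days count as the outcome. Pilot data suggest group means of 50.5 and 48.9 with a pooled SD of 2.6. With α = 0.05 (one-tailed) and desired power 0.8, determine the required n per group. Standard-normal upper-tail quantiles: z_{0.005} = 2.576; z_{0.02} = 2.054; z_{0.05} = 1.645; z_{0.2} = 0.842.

Cohen's d = |M₁ − M₂| / SD_pooled = |50.5 − 48.9| / 2.6 = 1.6 / 2.6 = 0.615.
For two independent groups with equal n: n = 2·((z_{α} + z_β) / d)².
z_{α} + z_β = 1.645 + 0.842 = 2.487.
n = 2 × (2.487 / 0.615)² = 2 × 4.044² = 2 × 16.35 = 32.7.
Round up to the next whole participant.

n = 33 per group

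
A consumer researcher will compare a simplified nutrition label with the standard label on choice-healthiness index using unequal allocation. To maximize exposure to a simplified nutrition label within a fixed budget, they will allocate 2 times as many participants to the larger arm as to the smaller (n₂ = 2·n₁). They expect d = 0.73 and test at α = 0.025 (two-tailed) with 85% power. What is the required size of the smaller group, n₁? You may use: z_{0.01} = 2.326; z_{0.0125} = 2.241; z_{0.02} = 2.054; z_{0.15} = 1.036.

With allocation ratio k = n₂/n₁ = 2, Var(x̄₁−x̄₂) = σ²(1/n₁ + 1/(k·n₁)) = σ²·(k+1)/(k·n₁).
So n₁ = (1 + 1/k)·((z_{α/2} + z_β)/d)² = 1.500 × (3.277/0.73)².
n₁ = 1.500 × 20.15 = 30.2.
Round up: n₁ = 31, giving n₂ = 2 × 31 = 62.

n₁ = 31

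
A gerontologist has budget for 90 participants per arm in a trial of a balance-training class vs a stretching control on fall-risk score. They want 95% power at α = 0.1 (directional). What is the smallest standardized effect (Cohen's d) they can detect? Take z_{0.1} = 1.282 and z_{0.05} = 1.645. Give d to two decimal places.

d_min ≈ 0.44

For two independent groups of n = 90 each: d_min = (z_{α} + z_β)·√(2/n).
z-sum = 1.282 + 1.645 = 2.927.
d_min = 2.927 × √(2/90) = 2.927 × 0.1491 = 0.436.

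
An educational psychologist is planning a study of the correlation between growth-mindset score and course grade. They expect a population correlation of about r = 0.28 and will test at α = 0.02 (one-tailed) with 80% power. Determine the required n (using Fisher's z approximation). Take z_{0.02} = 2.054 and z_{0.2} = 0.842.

n = 105

Fisher's z: C = ½·ln((1+r)/(1−r)) = ½·ln(1.7778) = 0.2877.
n = ((z_{α} + z_β)/C)² + 3.
(2.054 + 0.842) / 0.2877 = 2.896 / 0.2877 = 10.066.
n = 10.066² + 3 = 101.33 + 3 = 104.3.
Round up.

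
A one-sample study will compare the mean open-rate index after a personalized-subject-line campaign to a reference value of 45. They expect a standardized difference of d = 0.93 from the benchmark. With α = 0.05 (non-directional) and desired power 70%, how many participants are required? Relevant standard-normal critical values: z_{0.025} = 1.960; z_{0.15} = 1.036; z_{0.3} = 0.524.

For a one-sample test: n = ((z_{α/2} + z_β) / d)².
z_{α/2} + z_β = 1.960 + 0.524 = 2.484.
n = (2.484 / 0.93)² = 2.671² = 7.13.
Round up.

n = 8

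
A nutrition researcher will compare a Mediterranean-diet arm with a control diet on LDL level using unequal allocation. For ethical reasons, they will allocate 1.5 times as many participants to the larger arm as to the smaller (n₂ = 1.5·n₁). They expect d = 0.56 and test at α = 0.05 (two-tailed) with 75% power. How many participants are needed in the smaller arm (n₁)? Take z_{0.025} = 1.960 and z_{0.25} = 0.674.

With allocation ratio k = n₂/n₁ = 1.5, Var(x̄₁−x̄₂) = σ²(1/n₁ + 1/(k·n₁)) = σ²·(k+1)/(k·n₁).
So n₁ = (1 + 1/k)·((z_{α/2} + z_β)/d)² = 1.667 × (2.634/0.56)².
n₁ = 1.667 × 22.12 = 36.9.
Round up: n₁ = 37, giving n₂ = ⌈1.5 × 37⌉ = ⌈55.5⌉ = 56.

n₁ = 37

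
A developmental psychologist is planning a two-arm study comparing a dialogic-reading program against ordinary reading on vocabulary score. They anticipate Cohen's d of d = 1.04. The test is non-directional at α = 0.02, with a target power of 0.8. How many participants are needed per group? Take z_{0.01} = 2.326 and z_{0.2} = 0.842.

n = 19 per group

For two independent groups with equal n: n = 2·((z_{α/2} + z_β) / d)².
z_{α/2} + z_β = 2.326 + 0.842 = 3.168.
n = 2 × (3.168 / 1.04)² = 2 × 3.046² = 2 × 9.28 = 18.6.
Round up to the next whole participant.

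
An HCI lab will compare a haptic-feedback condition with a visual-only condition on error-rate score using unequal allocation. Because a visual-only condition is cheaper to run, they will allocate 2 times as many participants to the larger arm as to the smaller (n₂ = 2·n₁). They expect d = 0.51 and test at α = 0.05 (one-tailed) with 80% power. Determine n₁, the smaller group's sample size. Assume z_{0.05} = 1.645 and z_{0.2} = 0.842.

With allocation ratio k = n₂/n₁ = 2, Var(x̄₁−x̄₂) = σ²(1/n₁ + 1/(k·n₁)) = σ²·(k+1)/(k·n₁).
So n₁ = (1 + 1/k)·((z_{α} + z_β)/d)² = 1.500 × (2.487/0.51)².
n₁ = 1.500 × 23.78 = 35.7.
Round up: n₁ = 36, giving n₂ = 2 × 36 = 72.

n₁ = 36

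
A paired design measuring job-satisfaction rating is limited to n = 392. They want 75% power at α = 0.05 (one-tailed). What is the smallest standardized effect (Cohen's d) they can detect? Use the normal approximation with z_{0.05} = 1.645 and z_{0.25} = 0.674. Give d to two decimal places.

For a single sample (or paired design) of n = 392: d_min = (z_{α} + z_β)/√n.
z-sum = 1.645 + 0.674 = 2.319.
d_min = 2.319 / √392 = 2.319 / 19.799 = 0.117.

d_min ≈ 0.12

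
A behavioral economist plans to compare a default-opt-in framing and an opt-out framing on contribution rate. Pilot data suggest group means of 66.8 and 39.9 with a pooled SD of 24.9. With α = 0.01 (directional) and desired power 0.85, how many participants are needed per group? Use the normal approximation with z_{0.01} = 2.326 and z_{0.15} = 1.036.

n = 20 per group

Cohen's d = |M₁ − M₂| / SD_pooled = |66.8 − 39.9| / 24.9 = 26.9 / 24.9 = 1.080.
For two independent groups with equal n: n = 2·((z_{α} + z_β) / d)².
z_{α} + z_β = 2.326 + 1.036 = 3.362.
n = 2 × (3.362 / 1.080)² = 2 × 3.113² = 2 × 9.69 = 19.4.
Round up to the next whole participant.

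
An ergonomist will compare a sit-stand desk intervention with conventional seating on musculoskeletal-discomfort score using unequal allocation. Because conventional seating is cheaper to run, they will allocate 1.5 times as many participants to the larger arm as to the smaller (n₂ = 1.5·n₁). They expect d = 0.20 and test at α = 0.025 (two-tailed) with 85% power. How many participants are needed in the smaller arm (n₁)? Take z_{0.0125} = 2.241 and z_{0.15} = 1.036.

With allocation ratio k = n₂/n₁ = 1.5, Var(x̄₁−x̄₂) = σ²(1/n₁ + 1/(k·n₁)) = σ²·(k+1)/(k·n₁).
So n₁ = (1 + 1/k)·((z_{α/2} + z_β)/d)² = 1.667 × (3.277/0.20)².
n₁ = 1.667 × 268.47 = 447.4.
Round up: n₁ = 448, giving n₂ = 1.5 × 448 = 672.

n₁ = 448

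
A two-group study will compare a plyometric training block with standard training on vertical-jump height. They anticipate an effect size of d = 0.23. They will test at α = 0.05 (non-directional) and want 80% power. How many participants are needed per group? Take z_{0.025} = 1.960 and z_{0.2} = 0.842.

n = 297 per group

For two independent groups with equal n: n = 2·((z_{α/2} + z_β) / d)².
z_{α/2} + z_β = 1.960 + 0.842 = 2.802.
n = 2 × (2.802 / 0.23)² = 2 × 12.183² = 2 × 148.42 = 296.8.
Round up to the next whole participant.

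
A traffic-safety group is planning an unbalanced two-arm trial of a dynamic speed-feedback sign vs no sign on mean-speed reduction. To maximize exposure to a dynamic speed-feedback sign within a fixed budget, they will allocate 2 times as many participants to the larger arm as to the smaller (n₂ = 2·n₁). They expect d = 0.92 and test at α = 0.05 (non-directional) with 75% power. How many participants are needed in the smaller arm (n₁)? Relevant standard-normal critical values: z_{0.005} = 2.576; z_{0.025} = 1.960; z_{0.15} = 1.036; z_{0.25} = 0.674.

With allocation ratio k = n₂/n₁ = 2, Var(x̄₁−x̄₂) = σ²(1/n₁ + 1/(k·n₁)) = σ²·(k+1)/(k·n₁).
So n₁ = (1 + 1/k)·((z_{α/2} + z_β)/d)² = 1.500 × (2.634/0.92)².
n₁ = 1.500 × 8.20 = 12.3.
Round up: n₁ = 13, giving n₂ = 2 × 13 = 26.

n₁ = 13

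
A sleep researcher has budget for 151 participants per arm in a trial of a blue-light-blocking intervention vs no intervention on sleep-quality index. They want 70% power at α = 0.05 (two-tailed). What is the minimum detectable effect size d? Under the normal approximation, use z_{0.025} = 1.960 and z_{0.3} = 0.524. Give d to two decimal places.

For two independent groups of n = 151 each: d_min = (z_{α/2} + z_β)·√(2/n).
z-sum = 1.960 + 0.524 = 2.484.
d_min = 2.484 × √(2/151) = 2.484 × 0.1151 = 0.286.

d_min ≈ 0.29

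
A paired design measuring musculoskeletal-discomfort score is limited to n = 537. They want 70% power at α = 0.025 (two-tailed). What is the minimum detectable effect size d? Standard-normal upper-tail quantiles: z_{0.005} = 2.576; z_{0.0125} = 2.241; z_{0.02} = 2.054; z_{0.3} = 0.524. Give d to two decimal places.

For a single sample (or paired design) of n = 537: d_min = (z_{α/2} + z_β)/√n.
z-sum = 2.241 + 0.524 = 2.765.
d_min = 2.765 / √537 = 2.765 / 23.173 = 0.119.

d_min ≈ 0.12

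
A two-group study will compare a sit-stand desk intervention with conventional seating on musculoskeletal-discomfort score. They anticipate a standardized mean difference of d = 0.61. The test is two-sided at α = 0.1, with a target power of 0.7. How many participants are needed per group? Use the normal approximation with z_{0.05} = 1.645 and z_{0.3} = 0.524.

For two independent groups with equal n: n = 2·((z_{α/2} + z_β) / d)².
z_{α/2} + z_β = 1.645 + 0.524 = 2.169.
n = 2 × (2.169 / 0.61)² = 2 × 3.556² = 2 × 12.64 = 25.3.
Round up to the next whole participant.

n = 26 per group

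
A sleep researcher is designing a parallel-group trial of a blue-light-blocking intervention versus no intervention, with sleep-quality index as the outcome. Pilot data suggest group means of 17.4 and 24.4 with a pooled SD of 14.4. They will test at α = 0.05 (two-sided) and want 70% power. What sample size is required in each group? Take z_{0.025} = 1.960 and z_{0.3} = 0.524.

Cohen's d = |M₁ − M₂| / SD_pooled = |17.4 − 24.4| / 14.4 = 7.0 / 14.4 = 0.486.
For two independent groups with equal n: n = 2·((z_{α/2} + z_β) / d)².
z_{α/2} + z_β = 1.960 + 0.524 = 2.484.
n = 2 × (2.484 / 0.486)² = 2 × 5.111² = 2 × 26.12 = 52.2.
Round up to the next whole participant.

n = 53 per group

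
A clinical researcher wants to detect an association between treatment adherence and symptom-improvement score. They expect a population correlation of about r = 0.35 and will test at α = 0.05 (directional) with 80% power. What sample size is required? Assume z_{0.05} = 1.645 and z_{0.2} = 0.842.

Fisher's z: C = ½·ln((1+r)/(1−r)) = ½·ln(2.0769) = 0.3654.
n = ((z_{α} + z_β)/C)² + 3.
(1.645 + 0.842) / 0.3654 = 2.487 / 0.3654 = 6.806.
n = 6.806² + 3 = 46.32 + 3 = 49.3.
Round up.

n = 50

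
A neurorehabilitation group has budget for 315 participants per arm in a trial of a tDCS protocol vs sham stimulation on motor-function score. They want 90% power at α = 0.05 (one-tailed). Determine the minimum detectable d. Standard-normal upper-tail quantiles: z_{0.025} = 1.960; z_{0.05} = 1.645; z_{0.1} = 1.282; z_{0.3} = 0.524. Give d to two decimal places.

For two independent groups of n = 315 each: d_min = (z_{α} + z_β)·√(2/n).
z-sum = 1.645 + 1.282 = 2.927.
d_min = 2.927 × √(2/315) = 2.927 × 0.0797 = 0.233.

d_min ≈ 0.23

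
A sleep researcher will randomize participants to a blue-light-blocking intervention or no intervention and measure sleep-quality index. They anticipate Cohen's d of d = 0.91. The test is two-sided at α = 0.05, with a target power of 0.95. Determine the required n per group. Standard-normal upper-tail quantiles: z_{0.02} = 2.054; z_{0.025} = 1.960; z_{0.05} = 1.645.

For two independent groups with equal n: n = 2·((z_{α/2} + z_β) / d)².
z_{α/2} + z_β = 1.960 + 1.645 = 3.605.
n = 2 × (3.605 / 0.91)² = 2 × 3.962² = 2 × 15.69 = 31.4.
Round up to the next whole participant.

n = 32 per group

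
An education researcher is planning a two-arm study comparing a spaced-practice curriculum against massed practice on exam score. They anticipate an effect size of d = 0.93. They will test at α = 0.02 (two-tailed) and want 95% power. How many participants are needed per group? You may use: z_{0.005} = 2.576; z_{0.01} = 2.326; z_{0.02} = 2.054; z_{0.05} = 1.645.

n = 37 per group

For two independent groups with equal n: n = 2·((z_{α/2} + z_β) / d)².
z_{α/2} + z_β = 2.326 + 1.645 = 3.971.
n = 2 × (3.971 / 0.93)² = 2 × 4.270² = 2 × 18.23 = 36.5.
Round up to the next whole participant.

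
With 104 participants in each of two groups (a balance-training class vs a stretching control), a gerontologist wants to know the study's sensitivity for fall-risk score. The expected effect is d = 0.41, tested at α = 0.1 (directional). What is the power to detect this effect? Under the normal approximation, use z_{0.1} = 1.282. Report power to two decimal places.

power ≈ 0.95

For two equal groups, power = Φ(d·√(n/2) − z_{α}).
d·√(n/2) = 0.41 × √(104/2) = 0.41 × 7.211 = 2.957.
z_β = 2.957 − 1.282 = 1.675.
Power = Φ(1.675) = 0.953.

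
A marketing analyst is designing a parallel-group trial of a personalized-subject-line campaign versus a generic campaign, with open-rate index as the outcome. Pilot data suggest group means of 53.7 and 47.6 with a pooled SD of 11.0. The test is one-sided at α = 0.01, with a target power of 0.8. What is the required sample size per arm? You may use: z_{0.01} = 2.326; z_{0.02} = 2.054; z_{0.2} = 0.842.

n = 66 per group

Cohen's d = |M₁ − M₂| / SD_pooled = |53.7 − 47.6| / 11.0 = 6.1 / 11.0 = 0.555.
For two independent groups with equal n: n = 2·((z_{α} + z_β) / d)².
z_{α} + z_β = 2.326 + 0.842 = 3.168.
n = 2 × (3.168 / 0.555)² = 2 × 5.708² = 2 × 32.58 = 65.2.
Round up to the next whole participant.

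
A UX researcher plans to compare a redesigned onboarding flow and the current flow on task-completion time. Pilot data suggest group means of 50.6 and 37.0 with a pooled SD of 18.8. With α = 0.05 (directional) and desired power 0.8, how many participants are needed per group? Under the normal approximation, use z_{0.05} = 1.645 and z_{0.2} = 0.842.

Cohen's d = |M₁ − M₂| / SD_pooled = |50.6 − 37.0| / 18.8 = 13.6 / 18.8 = 0.723.
For two independent groups with equal n: n = 2·((z_{α} + z_β) / d)².
z_{α} + z_β = 1.645 + 0.842 = 2.487.
n = 2 × (2.487 / 0.723)² = 2 × 3.440² = 2 × 11.83 = 23.7.
Round up to the next whole participant.

n = 24 per group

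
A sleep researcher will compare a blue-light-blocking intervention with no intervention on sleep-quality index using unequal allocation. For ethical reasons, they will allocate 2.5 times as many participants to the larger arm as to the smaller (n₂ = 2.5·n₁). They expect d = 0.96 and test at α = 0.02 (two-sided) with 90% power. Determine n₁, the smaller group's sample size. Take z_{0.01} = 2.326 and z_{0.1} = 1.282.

n₁ = 20

With allocation ratio k = n₂/n₁ = 2.5, Var(x̄₁−x̄₂) = σ²(1/n₁ + 1/(k·n₁)) = σ²·(k+1)/(k·n₁).
So n₁ = (1 + 1/k)·((z_{α/2} + z_β)/d)² = 1.400 × (3.608/0.96)².
n₁ = 1.400 × 14.13 = 19.8.
Round up: n₁ = 20, giving n₂ = 2.5 × 20 = 50.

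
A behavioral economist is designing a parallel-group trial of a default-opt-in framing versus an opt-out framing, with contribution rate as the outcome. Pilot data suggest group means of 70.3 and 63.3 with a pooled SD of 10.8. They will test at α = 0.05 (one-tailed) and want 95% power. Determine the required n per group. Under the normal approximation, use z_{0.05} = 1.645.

Cohen's d = |M₁ − M₂| / SD_pooled = |70.3 − 63.3| / 10.8 = 7.0 / 10.8 = 0.648.
For two independent groups with equal n: n = 2·((z_{α} + z_β) / d)².
z_{α} + z_β = 1.645 + 1.645 = 3.290.
n = 2 × (3.290 / 0.648)² = 2 × 5.077² = 2 × 25.78 = 51.6.
Round up to the next whole participant.

n = 52 per group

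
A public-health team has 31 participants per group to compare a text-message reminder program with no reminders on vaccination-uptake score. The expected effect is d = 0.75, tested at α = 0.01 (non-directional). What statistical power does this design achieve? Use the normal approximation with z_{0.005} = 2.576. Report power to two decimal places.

power ≈ 0.65

For two equal groups, power = Φ(d·√(n/2) − z_{α/2}).
d·√(n/2) = 0.75 × √(31/2) = 0.75 × 3.937 = 2.953.
z_β = 2.953 − 2.576 = 0.377.
Power = Φ(0.377) = 0.647.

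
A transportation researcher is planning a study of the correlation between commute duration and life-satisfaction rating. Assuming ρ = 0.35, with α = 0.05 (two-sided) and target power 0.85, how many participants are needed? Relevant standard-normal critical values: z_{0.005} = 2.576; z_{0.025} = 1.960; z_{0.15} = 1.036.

n = 71

Fisher's z: C = ½·ln((1+r)/(1−r)) = ½·ln(2.0769) = 0.3654.
n = ((z_{α/2} + z_β)/C)² + 3.
(1.960 + 1.036) / 0.3654 = 2.996 / 0.3654 = 8.199.
n = 8.199² + 3 = 67.23 + 3 = 70.2.
Round up.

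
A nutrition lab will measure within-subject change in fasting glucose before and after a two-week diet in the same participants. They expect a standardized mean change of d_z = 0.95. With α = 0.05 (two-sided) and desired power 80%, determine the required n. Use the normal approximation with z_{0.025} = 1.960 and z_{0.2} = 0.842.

For a paired (one-sample on differences) test: n = ((z_{α/2} + z_β) / d)².
z_{α/2} + z_β = 1.960 + 0.842 = 2.802.
n = (2.802 / 0.95)² = 2.949² = 8.70.
Round up.

n = 9 pairs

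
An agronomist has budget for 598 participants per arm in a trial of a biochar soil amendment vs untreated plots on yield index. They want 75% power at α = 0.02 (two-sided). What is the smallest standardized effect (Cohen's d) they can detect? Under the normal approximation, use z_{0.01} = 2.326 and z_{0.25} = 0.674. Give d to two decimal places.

d_min ≈ 0.17

For two independent groups of n = 598 each: d_min = (z_{α/2} + z_β)·√(2/n).
z-sum = 2.326 + 0.674 = 3.000.
d_min = 3.000 × √(2/598) = 3.000 × 0.0578 = 0.173.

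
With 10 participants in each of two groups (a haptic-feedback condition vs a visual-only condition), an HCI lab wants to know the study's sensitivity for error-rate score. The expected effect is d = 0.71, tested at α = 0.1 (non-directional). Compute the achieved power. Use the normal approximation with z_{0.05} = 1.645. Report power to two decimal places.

power ≈ 0.48

For two equal groups, power = Φ(d·√(n/2) − z_{α/2}).
d·√(n/2) = 0.71 × √(10/2) = 0.71 × 2.236 = 1.588.
z_β = 1.588 − 1.645 = -0.057.
Power = Φ(-0.057) = 0.477.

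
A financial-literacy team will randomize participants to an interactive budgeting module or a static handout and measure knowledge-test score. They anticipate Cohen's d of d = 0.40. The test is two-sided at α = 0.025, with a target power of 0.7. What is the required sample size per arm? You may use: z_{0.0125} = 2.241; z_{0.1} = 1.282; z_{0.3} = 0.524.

For two independent groups with equal n: n = 2·((z_{α/2} + z_β) / d)².
z_{α/2} + z_β = 2.241 + 0.524 = 2.765.
n = 2 × (2.765 / 0.40)² = 2 × 6.912² = 2 × 47.78 = 95.6.
Round up to the next whole participant.

n = 96 per group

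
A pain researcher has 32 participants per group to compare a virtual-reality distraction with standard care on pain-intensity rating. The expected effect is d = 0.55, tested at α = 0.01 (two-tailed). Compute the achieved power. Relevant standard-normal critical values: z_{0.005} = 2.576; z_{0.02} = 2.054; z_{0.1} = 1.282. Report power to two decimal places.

power ≈ 0.35

For two equal groups, power = Φ(d·√(n/2) − z_{α/2}).
d·√(n/2) = 0.55 × √(32/2) = 0.55 × 4.000 = 2.200.
z_β = 2.200 − 2.576 = -0.376.
Power = Φ(-0.376) = 0.353.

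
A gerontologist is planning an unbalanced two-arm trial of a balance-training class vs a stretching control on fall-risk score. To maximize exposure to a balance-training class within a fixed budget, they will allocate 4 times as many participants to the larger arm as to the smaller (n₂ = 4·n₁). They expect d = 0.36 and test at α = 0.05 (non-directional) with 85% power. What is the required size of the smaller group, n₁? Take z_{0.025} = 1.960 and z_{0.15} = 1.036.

With allocation ratio k = n₂/n₁ = 4, Var(x̄₁−x̄₂) = σ²(1/n₁ + 1/(k·n₁)) = σ²·(k+1)/(k·n₁).
So n₁ = (1 + 1/k)·((z_{α/2} + z_β)/d)² = 1.250 × (2.996/0.36)².
n₁ = 1.250 × 69.26 = 86.6.
Round up: n₁ = 87, giving n₂ = 4 × 87 = 348.

n₁ = 87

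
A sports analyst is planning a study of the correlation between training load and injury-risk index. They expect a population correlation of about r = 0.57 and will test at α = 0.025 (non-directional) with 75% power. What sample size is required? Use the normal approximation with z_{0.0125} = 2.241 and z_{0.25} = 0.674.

Fisher's z: C = ½·ln((1+r)/(1−r)) = ½·ln(3.6512) = 0.6475.
n = ((z_{α/2} + z_β)/C)² + 3.
(2.241 + 0.674) / 0.6475 = 2.915 / 0.6475 = 4.502.
n = 4.502² + 3 = 20.27 + 3 = 23.3.
Round up.

n = 24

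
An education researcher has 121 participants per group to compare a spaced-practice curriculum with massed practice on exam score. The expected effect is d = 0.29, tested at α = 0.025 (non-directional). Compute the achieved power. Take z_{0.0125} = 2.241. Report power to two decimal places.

power ≈ 0.51

For two equal groups, power = Φ(d·√(n/2) − z_{α/2}).
d·√(n/2) = 0.29 × √(121/2) = 0.29 × 7.778 = 2.256.
z_β = 2.256 − 2.241 = 0.015.
Power = Φ(0.015) = 0.506.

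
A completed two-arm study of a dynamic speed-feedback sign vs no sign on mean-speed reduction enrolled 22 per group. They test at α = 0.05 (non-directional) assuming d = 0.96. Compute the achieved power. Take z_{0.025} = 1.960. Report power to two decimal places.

power ≈ 0.89

For two equal groups, power = Φ(d·√(n/2) − z_{α/2}).
d·√(n/2) = 0.96 × √(22/2) = 0.96 × 3.317 = 3.184.
z_β = 3.184 − 1.960 = 1.224.
Power = Φ(1.224) = 0.890.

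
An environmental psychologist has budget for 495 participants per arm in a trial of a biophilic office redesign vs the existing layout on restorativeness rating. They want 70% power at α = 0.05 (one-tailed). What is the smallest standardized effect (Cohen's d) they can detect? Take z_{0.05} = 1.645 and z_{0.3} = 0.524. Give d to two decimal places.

For two independent groups of n = 495 each: d_min = (z_{α} + z_β)·√(2/n).
z-sum = 1.645 + 0.524 = 2.169.
d_min = 2.169 × √(2/495) = 2.169 × 0.0636 = 0.138.

d_min ≈ 0.14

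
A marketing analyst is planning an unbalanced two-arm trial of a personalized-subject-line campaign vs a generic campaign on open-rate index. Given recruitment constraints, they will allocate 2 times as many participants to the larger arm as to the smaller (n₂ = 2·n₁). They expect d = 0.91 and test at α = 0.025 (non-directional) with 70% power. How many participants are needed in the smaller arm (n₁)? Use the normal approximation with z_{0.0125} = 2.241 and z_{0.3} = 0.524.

n₁ = 14

With allocation ratio k = n₂/n₁ = 2, Var(x̄₁−x̄₂) = σ²(1/n₁ + 1/(k·n₁)) = σ²·(k+1)/(k·n₁).
So n₁ = (1 + 1/k)·((z_{α/2} + z_β)/d)² = 1.500 × (2.765/0.91)².
n₁ = 1.500 × 9.23 = 13.8.
Round up: n₁ = 14, giving n₂ = 2 × 14 = 28.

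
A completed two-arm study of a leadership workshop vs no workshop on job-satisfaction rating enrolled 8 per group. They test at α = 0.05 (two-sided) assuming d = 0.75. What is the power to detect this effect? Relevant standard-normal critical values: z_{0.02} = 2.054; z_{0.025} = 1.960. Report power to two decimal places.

For two equal groups, power = Φ(d·√(n/2) − z_{α/2}).
d·√(n/2) = 0.75 × √(8/2) = 0.75 × 2.000 = 1.500.
z_β = 1.500 − 1.960 = -0.460.
Power = Φ(-0.460) = 0.323.

power ≈ 0.32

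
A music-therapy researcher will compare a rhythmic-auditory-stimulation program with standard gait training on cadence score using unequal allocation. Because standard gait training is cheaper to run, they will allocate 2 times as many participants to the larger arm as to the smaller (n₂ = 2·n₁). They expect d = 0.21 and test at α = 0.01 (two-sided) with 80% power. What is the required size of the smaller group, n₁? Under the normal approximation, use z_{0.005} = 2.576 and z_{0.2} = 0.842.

n₁ = 398

With allocation ratio k = n₂/n₁ = 2, Var(x̄₁−x̄₂) = σ²(1/n₁ + 1/(k·n₁)) = σ²·(k+1)/(k·n₁).
So n₁ = (1 + 1/k)·((z_{α/2} + z_β)/d)² = 1.500 × (3.418/0.21)².
n₁ = 1.500 × 264.91 = 397.4.
Round up: n₁ = 398, giving n₂ = 2 × 398 = 796.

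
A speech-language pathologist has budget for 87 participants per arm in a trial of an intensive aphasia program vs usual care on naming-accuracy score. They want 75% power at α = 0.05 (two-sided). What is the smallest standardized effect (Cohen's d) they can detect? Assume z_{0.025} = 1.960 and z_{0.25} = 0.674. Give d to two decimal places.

For two independent groups of n = 87 each: d_min = (z_{α/2} + z_β)·√(2/n).
z-sum = 1.960 + 0.674 = 2.634.
d_min = 2.634 × √(2/87) = 2.634 × 0.1516 = 0.399.

d_min ≈ 0.40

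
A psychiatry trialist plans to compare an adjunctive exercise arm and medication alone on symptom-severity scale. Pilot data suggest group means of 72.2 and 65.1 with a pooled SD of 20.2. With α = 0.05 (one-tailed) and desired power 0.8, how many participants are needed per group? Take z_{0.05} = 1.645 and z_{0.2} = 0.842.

Cohen's d = |M₁ − M₂| / SD_pooled = |72.2 − 65.1| / 20.2 = 7.1 / 20.2 = 0.351.
For two independent groups with equal n: n = 2·((z_{α} + z_β) / d)².
z_{α} + z_β = 1.645 + 0.842 = 2.487.
n = 2 × (2.487 / 0.351)² = 2 × 7.085² = 2 × 50.20 = 100.4.
Round up to the next whole participant.

n = 101 per group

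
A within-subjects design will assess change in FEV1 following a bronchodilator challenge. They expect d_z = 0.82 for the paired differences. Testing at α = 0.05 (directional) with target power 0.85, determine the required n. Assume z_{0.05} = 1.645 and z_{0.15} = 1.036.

n = 11 pairs

For a paired (one-sample on differences) test: n = ((z_{α} + z_β) / d)².
z_{α} + z_β = 1.645 + 1.036 = 2.681.
n = (2.681 / 0.82)² = 3.270² = 10.69.
Round up.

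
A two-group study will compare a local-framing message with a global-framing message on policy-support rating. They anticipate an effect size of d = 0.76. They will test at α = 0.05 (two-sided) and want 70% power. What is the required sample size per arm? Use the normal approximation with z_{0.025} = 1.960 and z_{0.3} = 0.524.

For two independent groups with equal n: n = 2·((z_{α/2} + z_β) / d)².
z_{α/2} + z_β = 1.960 + 0.524 = 2.484.
n = 2 × (2.484 / 0.76)² = 2 × 3.268² = 2 × 10.68 = 21.4.
Round up to the next whole participant.

n = 22 per group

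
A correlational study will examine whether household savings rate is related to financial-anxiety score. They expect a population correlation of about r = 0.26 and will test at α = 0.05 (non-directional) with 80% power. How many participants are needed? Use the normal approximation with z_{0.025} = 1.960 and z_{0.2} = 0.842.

Fisher's z: C = ½·ln((1+r)/(1−r)) = ½·ln(1.7027) = 0.2661.
n = ((z_{α/2} + z_β)/C)² + 3.
(1.960 + 0.842) / 0.2661 = 2.802 / 0.2661 = 10.530.
n = 10.530² + 3 = 110.88 + 3 = 113.9.
Round up.

n = 114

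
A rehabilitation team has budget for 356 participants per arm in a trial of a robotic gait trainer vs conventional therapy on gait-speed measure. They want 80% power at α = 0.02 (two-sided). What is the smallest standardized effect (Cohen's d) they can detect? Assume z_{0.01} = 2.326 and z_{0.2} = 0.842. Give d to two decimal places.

d_min ≈ 0.24

For two independent groups of n = 356 each: d_min = (z_{α/2} + z_β)·√(2/n).
z-sum = 2.326 + 0.842 = 3.168.
d_min = 3.168 × √(2/356) = 3.168 × 0.0750 = 0.237.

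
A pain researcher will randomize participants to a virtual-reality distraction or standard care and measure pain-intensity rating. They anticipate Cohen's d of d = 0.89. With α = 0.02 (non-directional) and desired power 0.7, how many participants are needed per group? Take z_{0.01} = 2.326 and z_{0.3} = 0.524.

n = 21 per group

For two independent groups with equal n: n = 2·((z_{α/2} + z_β) / d)².
z_{α/2} + z_β = 2.326 + 0.524 = 2.850.
n = 2 × (2.850 / 0.89)² = 2 × 3.202² = 2 × 10.25 = 20.5.
Round up to the next whole participant.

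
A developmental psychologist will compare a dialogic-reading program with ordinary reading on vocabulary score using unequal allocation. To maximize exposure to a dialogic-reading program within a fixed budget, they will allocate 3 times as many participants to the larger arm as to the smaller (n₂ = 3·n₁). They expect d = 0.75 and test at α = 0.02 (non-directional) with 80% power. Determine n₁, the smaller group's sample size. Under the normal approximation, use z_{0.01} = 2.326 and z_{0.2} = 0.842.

n₁ = 24

With allocation ratio k = n₂/n₁ = 3, Var(x̄₁−x̄₂) = σ²(1/n₁ + 1/(k·n₁)) = σ²·(k+1)/(k·n₁).
So n₁ = (1 + 1/k)·((z_{α/2} + z_β)/d)² = 1.333 × (3.168/0.75)².
n₁ = 1.333 × 17.84 = 23.8.
Round up: n₁ = 24, giving n₂ = 3 × 24 = 72.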